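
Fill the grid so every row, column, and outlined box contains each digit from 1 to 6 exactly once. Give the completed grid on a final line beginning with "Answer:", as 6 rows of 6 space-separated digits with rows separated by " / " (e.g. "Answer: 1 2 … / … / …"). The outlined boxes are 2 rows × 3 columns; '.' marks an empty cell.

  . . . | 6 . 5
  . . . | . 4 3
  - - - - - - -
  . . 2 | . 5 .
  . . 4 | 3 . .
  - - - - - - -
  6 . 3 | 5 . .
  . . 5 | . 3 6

Step 1. [r1c3∈{1}] r1c3's peers cover all but 1, so r1c3=1.
Step 2. [r1c5∈{2}] r1c5 is down to just 2. So r1c5=2.
Step 3. [r6c4∈{1,2,4}] r6c4 is the only open cell in col 4 admitting 2. So r6c4=2.
Step 4. [r3c2∈{1,3,6}] 6 has one home in row 3: r3c2, so r3c2=6.
Step 5. [r5c2∈{1,2,4}] across row 5, 2 lands solely at r5c2, so r5c2=2.
Step 6. [r5c5∈{1}] r5c5 has the single candidate 1 ⇒ r5c5=1.
Step 7. [r2c2∈{5}] r2c2's peers cover all but 5. So r2c2=5.
Step 8. [r4c2∈{1}] r4c2 is down to just 1. So r4c2=1.
Step 9. [r3c4∈{1,4}] in col 4, 4 fits only at r3c4. So r3c4=4.
Step 10. [r6c2∈{4}] r6c2's peers cover all but 4. So r6c2=4.
Step 11. [r1c1∈{3,4}] r1c1 is the only open cell in row 1 admitting 4. So r1c1=4.
Step 12. [r1c2∈{3}] nothing but 3 survives at r1c2 ⇒ r1c2=3.
Step 13. [r4c5∈{6}] r4c5 is down to just 6, so r4c5=6.
Step 14. [r2c1∈{2}] r2c1 is down to just 2, so r2c1=2.
Step 15. [r2c3∈{6}] r2c3 is down to just 6. So r2c3=6.
Step 16. [r5c6∈{4}] r5c6's peers cover all but 4 ⇒ r5c6=4.
Step 17. [r3c6∈{1}] nothing but 1 survives at r3c6, so r3c6=1.
Step 18. [r3c1∈{3}] only 3 remains possible at r3c1, so r3c1=3.
Step 19. [r2c4∈{1}] r2c4's peers cover all but 1, so r2c4=1.
Step 20. [r4c1∈{5}] only 5 remains possible at r4c1. So r4c1=5.
Step 21. [r4c6∈{2}] r4c6 is down to just 2, so r4c6=2.
Step 22. [r6c1∈{1}] r6c1 has the single candidate 1, so r6c1=1.

Answer: 4 3 1 6 2 5 / 2 5 6 1 4 3 / 3 6 2 4 5 1 / 5 1 4 3 6 2 / 6 2 3 5 1 4 / 1 4 5 2 3 6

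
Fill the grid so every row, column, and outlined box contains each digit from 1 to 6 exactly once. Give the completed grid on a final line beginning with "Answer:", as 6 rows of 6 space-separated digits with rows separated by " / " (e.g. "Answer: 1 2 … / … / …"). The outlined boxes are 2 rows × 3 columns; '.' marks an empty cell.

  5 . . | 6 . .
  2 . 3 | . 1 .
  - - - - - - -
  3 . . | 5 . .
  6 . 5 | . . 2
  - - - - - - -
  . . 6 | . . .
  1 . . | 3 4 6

Step 1. [r2c4∈{4}] nothing but 4 survives at r2c4. So r2c4=4.
Step 2. [r4c2∈{1,4}] row 4 places 4 nowhere but r4c2 ⇒ r4c2=4.
Step 3. [r5c4∈{1,2}] 2 has one home in col 4: r5c4 ⇒ r5c4=2.
Step 4. [r1c2∈{1}] nothing but 1 survives at r1c2. So r1c2=1.
Step 5. [r3c2∈{2}] nothing but 2 survives at r3c2, so r3c2=2.
Step 6. [r5c5∈{5}] only 5 remains possible at r5c5 ⇒ r5c5=5.
Step 7. [r1c5∈{2,3}] across row 1, 2 lands solely at r1c5, so r1c5=2.
Step 8. [r5c6∈{1}] r5c6's peers cover all but 1, so r5c6=1.
Step 9. [r4c5∈{3}] only 3 remains possible at r4c5. So r4c5=3.
Step 10. [r2c2∈{6}] r2c2 is down to just 6, so r2c2=6.
Step 11. [r1c6∈{3}] only 3 remains possible at r1c6, so r1c6=3.
Step 12. [r1c3∈{4}] r1c3's peers cover all but 4 ⇒ r1c3=4.
Step 13. [r3c3∈{1}] r3c3 has the single candidate 1 ⇒ r3c3=1.
Step 14. [r5c2∈{3}] r5c2's peers cover all but 3, so r5c2=3.
Step 15. [r2c6∈{5}] r2c6's peers cover all but 5 ⇒ r2c6=5.
Step 16. [r3c6∈{4}] r3c6 has the single candidate 4. So r3c6=4.
Step 17. [r6c2∈{5}] r6c2 has the single candidate 5 ⇒ r6c2=5.
Step 18. [r4c4∈{1}] r4c4 is down to just 1. So r4c4=1.
Step 19. [r5c1∈{4}] r5c1 is down to just 4 ⇒ r5c1=4.
Step 20. [r3c5∈{6}] nothing but 6 survives at r3c5 ⇒ r3c5=6.
Step 21. [r6c3∈{2}] r6c3's peers cover all but 2 ⇒ r6c3=2.

Answer: 5 1 4 6 2 3 / 2 6 3 4 1 5 / 3 2 1 5 6 4 / 6 4 5 1 3 2 / 4 3 6 2 5 1 / 1 5 2 3 4 6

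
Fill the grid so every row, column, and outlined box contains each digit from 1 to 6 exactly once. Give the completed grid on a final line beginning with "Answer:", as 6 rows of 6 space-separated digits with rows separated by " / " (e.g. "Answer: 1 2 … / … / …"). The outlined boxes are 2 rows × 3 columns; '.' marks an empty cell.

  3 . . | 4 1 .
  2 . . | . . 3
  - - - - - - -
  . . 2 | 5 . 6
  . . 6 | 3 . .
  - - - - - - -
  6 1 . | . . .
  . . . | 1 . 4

Step 1. [r1c3∈{5}] r1c3 is down to just 5, so r1c3=5.
Step 2. [r6c5∈{2,3,5,6}] r6c5 is the only open cell in row 6 admitting 6 ⇒ r6c5=6.
Step 3. [r3c5∈{4}] only 4 remains possible at r3c5, so r3c5=4.
Step 4. [r4c1∈{1,4,5}] in col 1, 4 fits only at r4c1. So r4c1=4.
Step 5. [r5c5∈{2,3,5}] r5c5 is the only open cell in col 5 admitting 3, so r5c5=3.
Step 6. [r2c2∈{4,6}] across col 2, 4 lands solely at r2c2, so r2c2=4.
Step 7. [r1c6∈{2}] r1c6's peers cover all but 2. So r1c6=2.
Step 8. [r6c2∈{2,3,5}] 2 has one home in row 6: r6c2. So r6c2=2.
Step 9. [r2c4∈{6}] nothing but 6 survives at r2c4 ⇒ r2c4=6.
Step 10. [r4c5∈{2}] nothing but 2 survives at r4c5, so r4c5=2.
Step 11. [r3c2∈{3}] only 3 remains possible at r3c2, so r3c2=3.
Step 12. [r6c3∈{3}] only 3 remains possible at r6c3, so r6c3=3.
Step 13. [r2c5∈{5}] r2c5 is down to just 5. So r2c5=5.
Step 14. [r4c6∈{1}] r4c6 is down to just 1, so r4c6=1.
Step 15. [r4c2∈{5}] r4c2 has the single candidate 5 ⇒ r4c2=5.
Step 16. [r3c1∈{1}] r3c1's peers cover all but 1. So r3c1=1.
Step 17. [r2c3∈{1}] r2c3 is down to just 1 ⇒ r2c3=1.
Step 18. [r5c4∈{2}] nothing but 2 survives at r5c4. So r5c4=2.
Step 19. [r5c6∈{5}] r5c6 is down to just 5, so r5c6=5.
Step 20. [r1c2∈{6}] r1c2's peers cover all but 6 ⇒ r1c2=6.
Step 21. [r5c3∈{4}] r5c3 has the single candidate 4 ⇒ r5c3=4.
Step 22. [r6c1∈{5}] r6c1 has the single candidate 5 ⇒ r6c1=5.

Answer: 3 6 5 4 1 2 / 2 4 1 6 5 3 / 1 3 2 5 4 6 / 4 5 6 3 2 1 / 6 1 4 2 3 5 / 5 2 3 1 6 4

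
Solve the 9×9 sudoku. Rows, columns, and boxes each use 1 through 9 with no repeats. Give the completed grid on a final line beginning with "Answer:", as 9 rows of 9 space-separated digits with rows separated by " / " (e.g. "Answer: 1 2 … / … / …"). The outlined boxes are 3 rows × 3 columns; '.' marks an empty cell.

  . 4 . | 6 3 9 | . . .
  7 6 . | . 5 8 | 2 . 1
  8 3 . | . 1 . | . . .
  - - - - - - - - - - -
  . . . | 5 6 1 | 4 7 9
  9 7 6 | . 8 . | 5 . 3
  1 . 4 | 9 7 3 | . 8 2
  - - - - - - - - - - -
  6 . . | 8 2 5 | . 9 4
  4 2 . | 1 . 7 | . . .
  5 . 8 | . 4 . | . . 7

Step 1. [r1c8∈{5}] nothing but 5 survives at r1c8 ⇒ r1c8=5.
Step 2. [r2c4∈{4}] nothing but 4 survives at r2c4. So r2c4=4.
Step 3. [r6c7∈{6}] only 6 remains possible at r6c7 ⇒ r6c7=6.
Step 4. [r3c6∈{2}] r3c6 is down to just 2. So r3c6=2.
Step 5. [r7c2∈{1}] r7c2 is down to just 1, so r7c2=1.
Step 6. [r7c7∈{3}] only 3 remains possible at r7c7. So r7c7=3.
Step 7. [r8c8∈{6}] r8c8's peers cover all but 6 ⇒ r8c8=6.
Step 8. [r1c7∈{7,8}] across row 1, 7 lands solely at r1c7. So r1c7=7.
Step 9. [r2c3∈{9}] only 9 remains possible at r2c3. So r2c3=9.
Step 10. [r4c1∈{2,3}] across col 1, 3 lands solely at r4c1 ⇒ r4c1=3.
Step 11. [r8c9∈{5,8}] row 8 places 5 nowhere but r8c9. So r8c9=5.
Step 12. [r9c7∈{1}] only 1 remains possible at r9c7, so r9c7=1.
Step 13. [r4c3∈{2}] r4c3's peers cover all but 2. So r4c3=2.
Step 14. [r9c8∈{2}] r9c8 has the single candidate 2. So r9c8=2.
Step 15. [r5c4∈{2}] nothing but 2 survives at r5c4, so r5c4=2.
Step 16. [r8c5∈{9}] r8c5 has the single candidate 9. So r8c5=9.
Step 17. [r4c2∈{8}] nothing but 8 survives at r4c2, so r4c2=8.
Step 18. [r9c6∈{6}] only 6 remains possible at r9c6, so r9c6=6.
Step 19. [r1c9∈{8}] nothing but 8 survives at r1c9. So r1c9=8.
Step 20. [r3c7∈{9}] r3c7's peers cover all but 9 ⇒ r3c7=9.
Step 21. [r7c3∈{7}] r7c3 has the single candidate 7. So r7c3=7.
Step 22. [r5c8∈{1}] r5c8 has the single candidate 1. So r5c8=1.
Step 23. [r3c9∈{6}] r3c9's peers cover all but 6 ⇒ r3c9=6.
Step 24. [r8c3∈{3}] r8c3 has the single candidate 3 ⇒ r8c3=3.
Step 25. [r8c7∈{8}] only 8 remains possible at r8c7 ⇒ r8c7=8.
Step 26. [r3c8∈{4}] only 4 remains possible at r3c8, so r3c8=4.
Step 27. [r1c1∈{2}] r1c1 has the single candidate 2. So r1c1=2.
Step 28. [r6c2∈{5}] only 5 remains possible at r6c2 ⇒ r6c2=5.
Step 29. [r2c8∈{3}] r2c8's peers cover all but 3. So r2c8=3.
Step 30. [r3c3∈{5}] r3c3 is down to just 5. So r3c3=5.
Step 31. [r9c4∈{3}] only 3 remains possible at r9c4. So r9c4=3.
Step 32. [r1c3∈{1}] nothing but 1 survives at r1c3, so r1c3=1.
Step 33. [r5c6∈{4}] r5c6 is down to just 4 ⇒ r5c6=4.
Step 34. [r9c2∈{9}] only 9 remains possible at r9c2, so r9c2=9.
Step 35. [r3c4∈{7}] nothing but 7 survives at r3c4 ⇒ r3c4=7.

Answer: 2 4 1 6 3 9 7 5 8 / 7 6 9 4 5 8 2 3 1 / 8 3 5 7 1 2 9 4 6 / 3 8 2 5 6 1 4 7 9 / 9 7 6 2 8 4 5 1 3 / 1 5 4 9 7 3 6 8 2 / 6 1 7 8 2 5 3 9 4 / 4 2 3 1 9 7 8 6 5 / 5 9 8 3 4 6 1 2 7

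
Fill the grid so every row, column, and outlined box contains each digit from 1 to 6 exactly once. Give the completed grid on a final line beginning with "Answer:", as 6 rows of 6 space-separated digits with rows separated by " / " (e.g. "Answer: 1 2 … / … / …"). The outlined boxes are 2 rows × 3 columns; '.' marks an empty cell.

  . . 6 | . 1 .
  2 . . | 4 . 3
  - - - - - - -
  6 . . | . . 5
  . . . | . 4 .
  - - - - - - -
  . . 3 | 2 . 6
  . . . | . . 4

Step 1. [r6c4∈{1,3,5}] in box 6, 1 fits only at r6c4, so r6c4=1.
Step 2. [r6c1∈{5}] r6c1 has the single candidate 5, so r6c1=5.
Step 3. [r4c6∈{1,2}] 1 has one home in col 6: r4c6. So r4c6=1.
Step 4. [r4c1∈{3}] r4c1 is down to just 3. So r4c1=3.
Step 5. [r3c5∈{2,3}] col 5 places 2 nowhere but r3c5, so r3c5=2.
Step 6. [r6c3∈{2}] r6c3 has the single candidate 2, so r6c3=2.
Step 7. [r3c3∈{1,4}] r3c3 is the only open cell in col 3 admitting 4. So r3c3=4.
Step 8. [r1c4∈{5}] r1c4's peers cover all but 5 ⇒ r1c4=5.
Step 9. [r1c1∈{4}] nothing but 4 survives at r1c1, so r1c1=4.
Step 10. [r3c2∈{1}] only 1 remains possible at r3c2 ⇒ r3c2=1.
Step 11. [r2c2∈{5}] r2c2 has the single candidate 5. So r2c2=5.
Step 12. [r6c5∈{3}] nothing but 3 survives at r6c5, so r6c5=3.
Step 13. [r6c2∈{6}] r6c2 is down to just 6 ⇒ r6c2=6.
Step 14. [r5c5∈{5}] r5c5 has the single candidate 5 ⇒ r5c5=5.
Step 15. [r1c2∈{3}] nothing but 3 survives at r1c2, so r1c2=3.
Step 16. [r2c5∈{6}] nothing but 6 survives at r2c5 ⇒ r2c5=6.
Step 17. [r4c3∈{5}] nothing but 5 survives at r4c3 ⇒ r4c3=5.
Step 18. [r5c1∈{1}] r5c1 has the single candidate 1, so r5c1=1.
Step 19. [r3c4∈{3}] nothing but 3 survives at r3c4. So r3c4=3.
Step 20. [r2c3∈{1}] r2c3's peers cover all but 1. So r2c3=1.
Step 21. [r1c6∈{2}] r1c6 has the single candidate 2, so r1c6=2.
Step 22. [r4c2∈{2}] r4c2 is down to just 2, so r4c2=2.
Step 23. [r4c4∈{6}] only 6 remains possible at r4c4. So r4c4=6.
Step 24. [r5c2∈{4}] r5c2 is down to just 4, so r5c2=4.

Answer: 4 3 6 5 1 2 / 2 5 1 4 6 3 / 6 1 4 3 2 5 / 3 2 5 6 4 1 / 1 4 3 2 5 6 / 5 6 2 1 3 4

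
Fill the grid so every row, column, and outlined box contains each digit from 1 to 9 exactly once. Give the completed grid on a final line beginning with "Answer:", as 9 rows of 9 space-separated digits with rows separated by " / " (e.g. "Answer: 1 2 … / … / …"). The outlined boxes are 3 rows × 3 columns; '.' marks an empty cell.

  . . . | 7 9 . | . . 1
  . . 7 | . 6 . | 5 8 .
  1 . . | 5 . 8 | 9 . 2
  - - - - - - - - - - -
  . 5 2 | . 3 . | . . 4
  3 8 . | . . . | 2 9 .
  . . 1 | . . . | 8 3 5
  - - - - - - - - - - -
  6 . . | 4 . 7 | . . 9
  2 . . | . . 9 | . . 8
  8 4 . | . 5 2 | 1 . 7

Step 1. [r9c8∈{6}] only 6 remains possible at r9c8. So r9c8=6.
Step 2. [r1c8∈{4}] nothing but 4 survives at r1c8 ⇒ r1c8=4.
Step 3. [r1c6∈{3}] only 3 remains possible at r1c6, so r1c6=3.
Step 4. [r8c4∈{1,3,6}] r8c4 is the only open cell in row 8 admitting 6, so r8c4=6.
Step 5. [r5c4∈{1}] only 1 remains possible at r5c4 ⇒ r5c4=1.
Step 6. [r3c5∈{4}] r3c5 is down to just 4 ⇒ r3c5=4.
Step 7. [r4c6∈{6}] only 6 remains possible at r4c6, so r4c6=6.
Step 8. [r6c2∈{6,7,9}] across row 6, 6 lands solely at r6c2 ⇒ r6c2=6.
Step 9. [r3c2∈{3}] r3c2 is down to just 3, so r3c2=3.
Step 10. [r7c2∈{1}] r7c2 has the single candidate 1 ⇒ r7c2=1.
Step 11. [r2c1∈{4,9}] row 2 places 4 nowhere but r2c1 ⇒ r2c1=4.
Step 12. [r7c7∈{3}] r7c7 has the single candidate 3, so r7c7=3.
Step 13. [r7c3∈{5}] only 5 remains possible at r7c3, so r7c3=5.
Step 14. [r4c7∈{7}] nothing but 7 survives at r4c7 ⇒ r4c7=7.
Step 15. [r6c1∈{7,9}] in col 1, 7 fits only at r6c1, so r6c1=7.
Step 16. [r6c4∈{2,9}] in row 6, 9 fits only at r6c4. So r6c4=9.
Step 17. [r8c3∈{3}] r8c3 has the single candidate 3 ⇒ r8c3=3.
Step 18. [r1c2∈{2}] r1c2 is down to just 2, so r1c2=2.
Step 19. [r3c3∈{6}] only 6 remains possible at r3c3, so r3c3=6.
Step 20. [r6c6∈{4}] r6c6 has the single candidate 4 ⇒ r6c6=4.
Step 21. [r5c9∈{6}] r5c9's peers cover all but 6, so r5c9=6.
Step 22. [r8c5∈{1}] r8c5 has the single candidate 1 ⇒ r8c5=1.
Step 23. [r1c7∈{6}] only 6 remains possible at r1c7. So r1c7=6.
Step 24. [r9c3∈{9}] r9c3 is down to just 9, so r9c3=9.
Step 25. [r5c3∈{4}] only 4 remains possible at r5c3, so r5c3=4.
Step 26. [r7c8∈{2}] only 2 remains possible at r7c8 ⇒ r7c8=2.
Step 27. [r1c3∈{8}] r1c3's peers cover all but 8 ⇒ r1c3=8.
Step 28. [r7c5∈{8}] r7c5 is down to just 8. So r7c5=8.
Step 29. [r9c4∈{3}] only 3 remains possible at r9c4 ⇒ r9c4=3.
Step 30. [r5c5∈{7}] r5c5 has the single candidate 7 ⇒ r5c5=7.
Step 31. [r3c8∈{7}] r3c8 is down to just 7, so r3c8=7.
Step 32. [r2c9∈{3}] r2c9 is down to just 3, so r2c9=3.
Step 33. [r6c5∈{2}] r6c5 is down to just 2. So r6c5=2.
Step 34. [r4c8∈{1}] r4c8's peers cover all but 1 ⇒ r4c8=1.
Step 35. [r1c1∈{5}] r1c1 has the single candidate 5 ⇒ r1c1=5.
Step 36. [r2c2∈{9}] r2c2 has the single candidate 9, so r2c2=9.
Step 37. [r8c7∈{4}] r8c7's peers cover all but 4, so r8c7=4.
Step 38. [r4c1∈{9}] r4c1 has the single candidate 9 ⇒ r4c1=9.
Step 39. [r2c4∈{2}] r2c4 has the single candidate 2 ⇒ r2c4=2.
Step 40. [r8c8∈{5}] nothing but 5 survives at r8c8, so r8c8=5.
Step 41. [r2c6∈{1}] nothing but 1 survives at r2c6 ⇒ r2c6=1.
Step 42. [r5c6∈{5}] r5c6's peers cover all but 5, so r5c6=5.
Step 43. [r4c4∈{8}] nothing but 8 survives at r4c4, so r4c4=8.
Step 44. [r8c2∈{7}] only 7 remains possible at r8c2 ⇒ r8c2=7.

Answer: 5 2 8 7 9 3 6 4 1 / 4 9 7 2 6 1 5 8 3 / 1 3 6 5 4 8 9 7 2 / 9 5 2 8 3 6 7 1 4 / 3 8 4 1 7 5 2 9 6 / 7 6 1 9 2 4 8 3 5 / 6 1 5 4 8 7 3 2 9 / 2 7 3 6 1 9 4 5 8 / 8 4 9 3 5 2 1 6 7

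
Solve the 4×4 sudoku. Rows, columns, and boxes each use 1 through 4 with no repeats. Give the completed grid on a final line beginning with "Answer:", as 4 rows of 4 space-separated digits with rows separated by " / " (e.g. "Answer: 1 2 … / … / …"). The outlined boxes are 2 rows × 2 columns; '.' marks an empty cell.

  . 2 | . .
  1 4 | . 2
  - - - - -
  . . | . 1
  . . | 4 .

Step 1. [r1c1∈{3}] nothing but 3 survives at r1c1, so r1c1=3.
Step 2. [r3c2∈{3}] nothing but 3 survives at r3c2 ⇒ r3c2=3.
Step 3. [r3c3∈{2}] r3c3 has the single candidate 2 ⇒ r3c3=2.
Step 4. [r3c1∈{4}] r3c1 has the single candidate 4. So r3c1=4.
Step 5. [r4c2∈{1}] only 1 remains possible at r4c2 ⇒ r4c2=1.
Step 6. [r1c3∈{1}] r1c3 has the single candidate 1, so r1c3=1.
Step 7. [r4c4∈{3}] only 3 remains possible at r4c4, so r4c4=3.
Step 8. [r2c3∈{3}] r2c3 has the single candidate 3, so r2c3=3.
Step 9. [r4c1∈{2}] r4c1 has the single candidate 2. So r4c1=2.
Step 10. [r1c4∈{4}] r1c4 is down to just 4. So r1c4=4.

Answer: 3 2 1 4 / 1 4 3 2 / 4 3 2 1 / 2 1 4 3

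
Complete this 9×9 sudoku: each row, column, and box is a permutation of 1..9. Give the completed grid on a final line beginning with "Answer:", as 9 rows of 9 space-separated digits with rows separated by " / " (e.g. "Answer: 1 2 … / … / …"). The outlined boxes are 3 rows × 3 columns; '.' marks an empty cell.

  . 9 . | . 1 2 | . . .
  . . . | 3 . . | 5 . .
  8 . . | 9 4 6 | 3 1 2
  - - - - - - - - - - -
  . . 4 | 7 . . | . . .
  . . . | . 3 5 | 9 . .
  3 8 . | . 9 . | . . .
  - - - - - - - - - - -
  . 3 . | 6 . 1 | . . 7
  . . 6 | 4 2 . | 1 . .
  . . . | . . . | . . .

Step 1. [r4c6∈{8}] r4c6 is down to just 8. So r4c6=8.
Step 2. [r4c1∈{1,2,5,6,9}] across row 4, 9 lands solely at r4c1 ⇒ r4c1=9.
Step 3. [r2c6∈{7}] r2c6 has the single candidate 7, so r2c6=7.
Step 4. [r9c5∈{5,7,8}] r9c5 is the only open cell in col 5 admitting 7. So r9c5=7.
Step 5. [r7c5∈{5,8}] in col 5, 5 fits only at r7c5 ⇒ r7c5=5.
Step 6. [r9c4∈{8}] nothing but 8 survives at r9c4. So r9c4=8.
Step 7. [r4c5∈{6}] r4c5 is down to just 6 ⇒ r4c5=6.
Step 8. [r4c7∈{2}] nothing but 2 survives at r4c7, so r4c7=2.
Step 9. [r7c3∈{2,8,9}] r7c3 is the only open cell in col 3 admitting 8 ⇒ r7c3=8.
Step 10. [r7c7∈{4}] r7c7 is down to just 4, so r7c7=4.
Step 11. [r9c3∈{1,2,5,9}] in col 3, 9 fits only at r9c3 ⇒ r9c3=9.
Step 12. [r1c7∈{6,7,8}] 8 has one home in col 7: r1c7. So r1c7=8.
Step 13. [r1c8∈{4,6,7}] across box 3, 7 lands solely at r1c8, so r1c8=7.
Step 14. [r7c1∈{2}] r7c1's peers cover all but 2 ⇒ r7c1=2.
Step 15. [r9c7∈{6}] r9c7's peers cover all but 6. So r9c7=6.
Step 16. [r9c6∈{3}] r9c6's peers cover all but 3 ⇒ r9c6=3.
Step 17. [r9c9∈{5}] r9c9 has the single candidate 5, so r9c9=5.
Step 18. [r7c8∈{9}] r7c8 has the single candidate 9. So r7c8=9.
Step 19. [r2c9∈{4,6,9}] in row 2, 9 fits only at r2c9 ⇒ r2c9=9.
Step 20. [r1c4∈{5}] r1c4 is down to just 5 ⇒ r1c4=5.
Step 21. [r8c1∈{5,7}] in col 1, 5 fits only at r8c1, so r8c1=5.
Step 22. [r5c1∈{1,6,7}] r5c1 is the only open cell in col 1 admitting 7, so r5c1=7.
Step 23. [r5c2∈{1,2,6}] across box 4, 6 lands solely at r5c2 ⇒ r5c2=6.
Step 24. [r2c2∈{1,2,4}] r2c2 is the only open cell in col 2 admitting 2 ⇒ r2c2=2.
Step 25. [r2c3∈{1}] r2c3's peers cover all but 1, so r2c3=1.
Step 26. [r4c2∈{1,5}] in box 4, 1 fits only at r4c2, so r4c2=1.
Step 27. [r6c3∈{2,5}] in box 4, 5 fits only at r6c3. So r6c3=5.
Step 28. [r6c4∈{1,2}] row 6 places 2 nowhere but r6c4 ⇒ r6c4=2.
Step 29. [r6c9∈{1,4,6}] 1 has one home in row 6: r6c9 ⇒ r6c9=1.
Step 30. [r1c9∈{4,6}] across col 9, 6 lands solely at r1c9 ⇒ r1c9=6.
Step 31. [r5c9∈{4,8}] r5c9 is the only open cell in col 9 admitting 4 ⇒ r5c9=4.
Step 32. [r1c1∈{4}] r1c1's peers cover all but 4. So r1c1=4.
Step 33. [r4c9∈{3}] only 3 remains possible at r4c9, so r4c9=3.
Step 34. [r8c9∈{8}] only 8 remains possible at r8c9, so r8c9=8.
Step 35. [r8c2∈{7}] r8c2's peers cover all but 7, so r8c2=7.
Step 36. [r8c8∈{3}] nothing but 3 survives at r8c8, so r8c8=3.
Step 37. [r9c2∈{4}] r9c2 is down to just 4 ⇒ r9c2=4.
Step 38. [r6c8∈{6}] nothing but 6 survives at r6c8. So r6c8=6.
Step 39. [r4c8∈{5}] r4c8 has the single candidate 5, so r4c8=5.
Step 40. [r3c3∈{7}] r3c3 has the single candidate 7. So r3c3=7.
Step 41. [r1c3∈{3}] nothing but 3 survives at r1c3 ⇒ r1c3=3.
Step 42. [r6c7∈{7}] r6c7 has the single candidate 7. So r6c7=7.
Step 43. [r2c8∈{4}] nothing but 4 survives at r2c8 ⇒ r2c8=4.
Step 44. [r2c1∈{6}] r2c1's peers cover all but 6. So r2c1=6.
Step 45. [r3c2∈{5}] r3c2 has the single candidate 5, so r3c2=5.
Step 46. [r8c6∈{9}] only 9 remains possible at r8c6, so r8c6=9.
Step 47. [r9c1∈{1}] only 1 remains possible at r9c1, so r9c1=1.
Step 48. [r5c3∈{2}] only 2 remains possible at r5c3 ⇒ r5c3=2.
Step 49. [r9c8∈{2}] r9c8 has the single candidate 2. So r9c8=2.
Step 50. [r5c4∈{1}] nothing but 1 survives at r5c4, so r5c4=1.
Step 51. [r6c6∈{4}] r6c6 is down to just 4, so r6c6=4.
Step 52. [r5c8∈{8}] r5c8 is down to just 8. So r5c8=8.
Step 53. [r2c5∈{8}] r2c5 is down to just 8, so r2c5=8.

Answer: 4 9 3 5 1 2 8 7 6 / 6 2 1 3 8 7 5 4 9 / 8 5 7 9 4 6 3 1 2 / 9 1 4 7 6 8 2 5 3 / 7 6 2 1 3 5 9 8 4 / 3 8 5 2 9 4 7 6 1 / 2 3 8 6 5 1 4 9 7 / 5 7 6 4 2 9 1 3 8 / 1 4 9 8 7 3 6 2 5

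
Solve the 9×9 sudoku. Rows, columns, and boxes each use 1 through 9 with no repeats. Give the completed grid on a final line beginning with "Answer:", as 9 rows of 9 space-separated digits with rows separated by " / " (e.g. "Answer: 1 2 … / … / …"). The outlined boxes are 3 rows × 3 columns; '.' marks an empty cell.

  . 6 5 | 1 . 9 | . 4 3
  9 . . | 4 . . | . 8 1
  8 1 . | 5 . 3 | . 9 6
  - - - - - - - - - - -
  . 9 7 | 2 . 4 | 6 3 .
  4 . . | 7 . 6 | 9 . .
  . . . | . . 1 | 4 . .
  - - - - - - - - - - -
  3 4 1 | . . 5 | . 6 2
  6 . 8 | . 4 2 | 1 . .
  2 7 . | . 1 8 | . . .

Step 1. [r6c4∈{3,8,9}] 8 has one home in col 4: r6c4, so r6c4=8.
Step 2. [r6c1∈{5}] r6c1's peers cover all but 5. So r6c1=5.
Step 3. [r7c5∈{7,9}] box 8 places 7 nowhere but r7c5, so r7c5=7.
Step 4. [r9c8∈{5}] r9c8 has the single candidate 5 ⇒ r9c8=5.
Step 5. [r3c5∈{2}] r3c5's peers cover all but 2 ⇒ r3c5=2.
Step 6. [r5c2∈{2,3,8}] across col 2, 8 lands solely at r5c2, so r5c2=8.
Step 7. [r7c4∈{9}] nothing but 9 survives at r7c4. So r7c4=9.
Step 8. [r6c9∈{7}] r6c9's peers cover all but 7 ⇒ r6c9=7.
Step 9. [r6c8∈{2}] nothing but 2 survives at r6c8. So r6c8=2.
Step 10. [r6c2∈{3}] r6c2's peers cover all but 3. So r6c2=3.
Step 11. [r1c7∈{2,7}] 2 has one home in row 1: r1c7, so r1c7=2.
Step 12. [r5c9∈{5}] only 5 remains possible at r5c9 ⇒ r5c9=5.
Step 13. [r9c4∈{3,6}] in row 9, 6 fits only at r9c4 ⇒ r9c4=6.
Step 14. [r5c3∈{2}] r5c3 is down to just 2, so r5c3=2.
Step 15. [r8c9∈{9}] nothing but 9 survives at r8c9, so r8c9=9.
Step 16. [r3c7∈{7}] nothing but 7 survives at r3c7. So r3c7=7.
Step 17. [r1c5∈{8}] nothing but 8 survives at r1c5. So r1c5=8.
Step 18. [r8c4∈{3}] r8c4 is down to just 3, so r8c4=3.
Step 19. [r6c3∈{6}] only 6 remains possible at r6c3. So r6c3=6.
Step 20. [r4c1∈{1}] r4c1's peers cover all but 1. So r4c1=1.
Step 21. [r9c3∈{9}] only 9 remains possible at r9c3 ⇒ r9c3=9.
Step 22. [r9c9∈{4}] r9c9 has the single candidate 4. So r9c9=4.
Step 23. [r8c2∈{5}] r8c2 is down to just 5. So r8c2=5.
Step 24. [r8c8∈{7}] only 7 remains possible at r8c8. So r8c8=7.
Step 25. [r5c5∈{3}] r5c5 is down to just 3, so r5c5=3.
Step 26. [r2c6∈{7}] r2c6 has the single candidate 7 ⇒ r2c6=7.
Step 27. [r9c7∈{3}] r9c7 is down to just 3 ⇒ r9c7=3.
Step 28. [r2c5∈{6}] r2c5's peers cover all but 6. So r2c5=6.
Step 29. [r5c8∈{1}] nothing but 1 survives at r5c8, so r5c8=1.
Step 30. [r2c7∈{5}] r2c7 is down to just 5 ⇒ r2c7=5.
Step 31. [r3c3∈{4}] r3c3 is down to just 4 ⇒ r3c3=4.
Step 32. [r2c2∈{2}] nothing but 2 survives at r2c2 ⇒ r2c2=2.
Step 33. [r2c3∈{3}] r2c3's peers cover all but 3, so r2c3=3.
Step 34. [r7c7∈{8}] r7c7 is down to just 8 ⇒ r7c7=8.
Step 35. [r1c1∈{7}] nothing but 7 survives at r1c1, so r1c1=7.
Step 36. [r4c9∈{8}] nothing but 8 survives at r4c9. So r4c9=8.
Step 37. [r4c5∈{5}] r4c5 has the single candidate 5, so r4c5=5.
Step 38. [r6c5∈{9}] r6c5's peers cover all but 9, so r6c5=9.

Answer: 7 6 5 1 8 9 2 4 3 / 9 2 3 4 6 7 5 8 1 / 8 1 4 5 2 3 7 9 6 / 1 9 7 2 5 4 6 3 8 / 4 8 2 7 3 6 9 1 5 / 5 3 6 8 9 1 4 2 7 / 3 4 1 9 7 5 8 6 2 / 6 5 8 3 4 2 1 7 9 / 2 7 9 6 1 8 3 5 4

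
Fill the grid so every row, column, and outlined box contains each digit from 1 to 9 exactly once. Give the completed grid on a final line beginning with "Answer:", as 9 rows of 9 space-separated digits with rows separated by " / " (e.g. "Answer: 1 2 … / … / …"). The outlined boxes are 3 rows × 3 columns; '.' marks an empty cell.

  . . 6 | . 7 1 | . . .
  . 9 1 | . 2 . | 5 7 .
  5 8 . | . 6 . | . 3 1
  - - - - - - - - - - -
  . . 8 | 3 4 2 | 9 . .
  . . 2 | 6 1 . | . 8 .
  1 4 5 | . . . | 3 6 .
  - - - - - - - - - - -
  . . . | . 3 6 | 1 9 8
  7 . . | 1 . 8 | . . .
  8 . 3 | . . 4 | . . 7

Step 1. [r3c7∈{2,4}] r3c7 is the only open cell in row 3 admitting 2, so r3c7=2.
Step 2. [r1c8∈{4}] r1c8 has the single candidate 4. So r1c8=4.
Step 3. [r1c4∈{5,8,9}] 5 has one home in row 1: r1c4 ⇒ r1c4=5.
Step 4. [r8c9∈{2,3,4,5,6}] 3 has one home in row 8: r8c9, so r8c9=3.
Step 5. [r5c7∈{4,7}] r5c7 is the only open cell in col 7 admitting 7, so r5c7=7.
Step 6. [r7c2∈{2,5}] row 7 places 5 nowhere but r7c2 ⇒ r7c2=5.
Step 7. [r3c6∈{9}] r3c6 has the single candidate 9. So r3c6=9.
Step 8. [r7c3∈{4}] only 4 remains possible at r7c3, so r7c3=4.
Step 9. [r7c1∈{2}] nothing but 2 survives at r7c1 ⇒ r7c1=2.
Step 10. [r8c2∈{6}] r8c2 is down to just 6, so r8c2=6.
Step 11. [r1c1∈{3}] r1c1's peers cover all but 3. So r1c1=3.
Step 12. [r8c8∈{2,5}] 2 has one home in row 8: r8c8 ⇒ r8c8=2.
Step 13. [r6c5∈{8,9}] col 5 places 8 nowhere but r6c5 ⇒ r6c5=8.
Step 14. [r9c8∈{5}] nothing but 5 survives at r9c8 ⇒ r9c8=5.
Step 15. [r6c4∈{7,9}] row 6 places 9 nowhere but r6c4, so r6c4=9.
Step 16. [r5c9∈{4,5}] row 5 places 4 nowhere but r5c9 ⇒ r5c9=4.
Step 17. [r8c3∈{9}] only 9 remains possible at r8c3, so r8c3=9.
Step 18. [r3c4∈{4}] nothing but 4 survives at r3c4. So r3c4=4.
Step 19. [r9c2∈{1}] r9c2 is down to just 1. So r9c2=1.
Step 20. [r5c6∈{5}] r5c6's peers cover all but 5 ⇒ r5c6=5.
Step 21. [r5c1∈{9}] r5c1 has the single candidate 9 ⇒ r5c1=9.
Step 22. [r2c1∈{4}] r2c1 is down to just 4 ⇒ r2c1=4.
Step 23. [r4c1∈{6}] r4c1 is down to just 6. So r4c1=6.
Step 24. [r2c9∈{6}] r2c9 is down to just 6. So r2c9=6.
Step 25. [r9c4∈{2}] r9c4's peers cover all but 2 ⇒ r9c4=2.
Step 26. [r1c2∈{2}] r1c2 has the single candidate 2. So r1c2=2.
Step 27. [r4c8∈{1}] r4c8's peers cover all but 1. So r4c8=1.
Step 28. [r9c5∈{9}] only 9 remains possible at r9c5. So r9c5=9.
Step 29. [r1c9∈{9}] r1c9 has the single candidate 9. So r1c9=9.
Step 30. [r9c7∈{6}] r9c7's peers cover all but 6. So r9c7=6.
Step 31. [r4c2∈{7}] r4c2 has the single candidate 7. So r4c2=7.
Step 32. [r6c9∈{2}] r6c9 is down to just 2 ⇒ r6c9=2.
Step 33. [r5c2∈{3}] r5c2 is down to just 3 ⇒ r5c2=3.
Step 34. [r1c7∈{8}] only 8 remains possible at r1c7 ⇒ r1c7=8.
Step 35. [r7c4∈{7}] r7c4 has the single candidate 7. So r7c4=7.
Step 36. [r8c7∈{4}] nothing but 4 survives at r8c7. So r8c7=4.
Step 37. [r3c3∈{7}] r3c3 has the single candidate 7. So r3c3=7.
Step 38. [r4c9∈{5}] r4c9 is down to just 5. So r4c9=5.
Step 39. [r2c6∈{3}] nothing but 3 survives at r2c6, so r2c6=3.
Step 40. [r8c5∈{5}] r8c5's peers cover all but 5 ⇒ r8c5=5.
Step 41. [r6c6∈{7}] only 7 remains possible at r6c6, so r6c6=7.
Step 42. [r2c4∈{8}] only 8 remains possible at r2c4, so r2c4=8.

Answer: 3 2 6 5 7 1 8 4 9 / 4 9 1 8 2 3 5 7 6 / 5 8 7 4 6 9 2 3 1 / 6 7 8 3 4 2 9 1 5 / 9 3 2 6 1 5 7 8 4 / 1 4 5 9 8 7 3 6 2 / 2 5 4 7 3 6 1 9 8 / 7 6 9 1 5 8 4 2 3 / 8 1 3 2 9 4 6 5 7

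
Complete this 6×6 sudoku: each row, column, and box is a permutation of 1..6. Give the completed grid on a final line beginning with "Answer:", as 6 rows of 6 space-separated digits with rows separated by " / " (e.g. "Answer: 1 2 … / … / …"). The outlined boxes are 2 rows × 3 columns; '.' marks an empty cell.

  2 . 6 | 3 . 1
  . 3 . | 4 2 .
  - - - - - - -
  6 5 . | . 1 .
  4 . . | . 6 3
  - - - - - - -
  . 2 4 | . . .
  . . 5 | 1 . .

Step 1. [r2c6∈{5,6}] r2c6 is the only open cell in row 2 admitting 6 ⇒ r2c6=6.
Step 2. [r3c4∈{2}] only 2 remains possible at r3c4, so r3c4=2.
Step 3. [r2c3∈{1}] r2c3's peers cover all but 1, so r2c3=1.
Step 4. [r5c6∈{5}] r5c6's peers cover all but 5 ⇒ r5c6=5.
Step 5. [r6c1∈{3}] nothing but 3 survives at r6c1. So r6c1=3.
Step 6. [r6c6∈{2,4}] in row 6, 2 fits only at r6c6, so r6c6=2.
Step 7. [r4c3∈{2}] nothing but 2 survives at r4c3. So r4c3=2.
Step 8. [r5c1∈{1}] only 1 remains possible at r5c1. So r5c1=1.
Step 9. [r1c2∈{4}] r1c2's peers cover all but 4, so r1c2=4.
Step 10. [r4c4∈{5}] r4c4 is down to just 5 ⇒ r4c4=5.
Step 11. [r5c5∈{3}] r5c5 is down to just 3 ⇒ r5c5=3.
Step 12. [r6c5∈{4}] r6c5 is down to just 4. So r6c5=4.
Step 13. [r3c3∈{3}] nothing but 3 survives at r3c3, so r3c3=3.
Step 14. [r3c6∈{4}] r3c6 is down to just 4, so r3c6=4.
Step 15. [r5c4∈{6}] r5c4 has the single candidate 6. So r5c4=6.
Step 16. [r4c2∈{1}] r4c2 has the single candidate 1, so r4c2=1.
Step 17. [r1c5∈{5}] r1c5 is down to just 5. So r1c5=5.
Step 18. [r2c1∈{5}] nothing but 5 survives at r2c1. So r2c1=5.
Step 19. [r6c2∈{6}] r6c2 has the single candidate 6. So r6c2=6.

Answer: 2 4 6 3 5 1 / 5 3 1 4 2 6 / 6 5 3 2 1 4 / 4 1 2 5 6 3 / 1 2 4 6 3 5 / 3 6 5 1 4 2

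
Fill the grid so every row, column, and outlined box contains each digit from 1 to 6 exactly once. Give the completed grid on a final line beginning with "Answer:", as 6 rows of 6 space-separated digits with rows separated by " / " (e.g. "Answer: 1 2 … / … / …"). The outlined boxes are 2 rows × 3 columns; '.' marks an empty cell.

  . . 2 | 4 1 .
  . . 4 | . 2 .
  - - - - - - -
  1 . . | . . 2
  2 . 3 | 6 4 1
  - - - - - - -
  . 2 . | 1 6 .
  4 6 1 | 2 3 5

Step 1. [r2c4∈{3,5}] across box 2, 5 lands solely at r2c4 ⇒ r2c4=5.
Step 2. [r4c2∈{5}] r4c2 has the single candidate 5 ⇒ r4c2=5.
Step 3. [r1c2∈{3}] nothing but 3 survives at r1c2. So r1c2=3.
Step 4. [r2c1∈{6}] r2c1's peers cover all but 6 ⇒ r2c1=6.
Step 5. [r1c1∈{5}] nothing but 5 survives at r1c1 ⇒ r1c1=5.
Step 6. [r5c6∈{4}] r5c6 has the single candidate 4 ⇒ r5c6=4.
Step 7. [r5c3∈{5}] r5c3's peers cover all but 5, so r5c3=5.
Step 8. [r3c5∈{5}] nothing but 5 survives at r3c5, so r3c5=5.
Step 9. [r3c3∈{6}] r3c3 has the single candidate 6 ⇒ r3c3=6.
Step 10. [r1c6∈{6}] nothing but 6 survives at r1c6 ⇒ r1c6=6.
Step 11. [r2c2∈{1}] r2c2 has the single candidate 1. So r2c2=1.
Step 12. [r2c6∈{3}] only 3 remains possible at r2c6 ⇒ r2c6=3.
Step 13. [r3c2∈{4}] only 4 remains possible at r3c2. So r3c2=4.
Step 14. [r5c1∈{3}] r5c1 has the single candidate 3, so r5c1=3.
Step 15. [r3c4∈{3}] nothing but 3 survives at r3c4. So r3c4=3.

Answer: 5 3 2 4 1 6 / 6 1 4 5 2 3 / 1 4 6 3 5 2 / 2 5 3 6 4 1 / 3 2 5 1 6 4 / 4 6 1 2 3 5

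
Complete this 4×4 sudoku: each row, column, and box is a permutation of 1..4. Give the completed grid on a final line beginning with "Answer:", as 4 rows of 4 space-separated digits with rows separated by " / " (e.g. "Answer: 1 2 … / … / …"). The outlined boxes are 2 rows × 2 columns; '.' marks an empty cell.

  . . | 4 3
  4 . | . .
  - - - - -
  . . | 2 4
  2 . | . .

Step 1. [r2c2∈{1,2,3}] in row 2, 3 fits only at r2c2. So r2c2=3.
Step 2. [r3c2∈{1}] only 1 remains possible at r3c2, so r3c2=1.
Step 3. [r4c4∈{1}] only 1 remains possible at r4c4. So r4c4=1.
Step 4. [r1c2∈{2}] r1c2 has the single candidate 2 ⇒ r1c2=2.
Step 5. [r1c1∈{1}] r1c1 has the single candidate 1. So r1c1=1.
Step 6. [r3c1∈{3}] only 3 remains possible at r3c1. So r3c1=3.
Step 7. [r2c4∈{2}] r2c4's peers cover all but 2, so r2c4=2.
Step 8. [r2c3∈{1}] only 1 remains possible at r2c3. So r2c3=1.
Step 9. [r4c2∈{4}] nothing but 4 survives at r4c2. So r4c2=4.
Step 10. [r4c3∈{3}] r4c3's peers cover all but 3, so r4c3=3.

Answer: 1 2 4 3 / 4 3 1 2 / 3 1 2 4 / 2 4 3 1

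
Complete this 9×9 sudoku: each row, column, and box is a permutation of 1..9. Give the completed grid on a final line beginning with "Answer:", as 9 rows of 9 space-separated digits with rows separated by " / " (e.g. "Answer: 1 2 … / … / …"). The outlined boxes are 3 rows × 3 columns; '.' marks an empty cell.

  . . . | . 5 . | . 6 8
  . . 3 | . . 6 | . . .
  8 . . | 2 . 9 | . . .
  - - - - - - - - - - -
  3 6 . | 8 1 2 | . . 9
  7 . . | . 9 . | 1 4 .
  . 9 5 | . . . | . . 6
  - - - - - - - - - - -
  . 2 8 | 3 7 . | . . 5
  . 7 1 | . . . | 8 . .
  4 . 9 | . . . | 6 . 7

Step 1. [r8c4∈{4,5,6,9}] 9 has one home in col 4: r8c4, so r8c4=9.
Step 2. [r8c5∈{2,4,6}] in col 5, 6 fits only at r8c5, so r8c5=6.
Step 3. [r6c1∈{1,2}] 1 has one home in row 6: r6c1. So r6c1=1.
Step 4. [r8c1∈{5}] r8c1 is down to just 5, so r8c1=5.
Step 5. [r8c6∈{4}] r8c6 has the single candidate 4. So r8c6=4.
Step 6. [r7c7∈{4,9}] 4 has one home in row 7: r7c7 ⇒ r7c7=4.
Step 7. [r7c6∈{1}] nothing but 1 survives at r7c6. So r7c6=1.
Step 8. [r9c8∈{1,2,3}] row 9 places 1 nowhere but r9c8. So r9c8=1.
Step 9. [r6c8∈{2,3,7,8}] r6c8 is the only open cell in row 6 admitting 8. So r6c8=8.
Step 10. [r6c7∈{2,3,7}] row 6 places 2 nowhere but r6c7. So r6c7=2.
Step 11. [r5c9∈{3}] nothing but 3 survives at r5c9. So r5c9=3.
Step 12. [r2c5∈{4,8}] across row 2, 8 lands solely at r2c5 ⇒ r2c5=8.
Step 13. [r3c3∈{4,6,7}] r3c3 is the only open cell in row 3 admitting 6. So r3c3=6.
Step 14. [r1c3∈{2,4,7}] 7 has one home in col 3: r1c3 ⇒ r1c3=7.
Step 15. [r2c4∈{1,4,7}] box 2 places 7 nowhere but r2c4, so r2c4=7.
Step 16. [r1c6∈{3}] nothing but 3 survives at r1c6 ⇒ r1c6=3.
Step 17. [r3c5∈{4}] r3c5 has the single candidate 4, so r3c5=4.
Step 18. [r1c7∈{9}] r1c7 is down to just 9 ⇒ r1c7=9.
Step 19. [r2c7∈{5}] r2c7 is down to just 5 ⇒ r2c7=5.
Step 20. [r2c9∈{1,2,4}] 4 has one home in col 9: r2c9. So r2c9=4.
Step 21. [r8c8∈{2,3}] across row 8, 3 lands solely at r8c8, so r8c8=3.
Step 22. [r5c6∈{5}] only 5 remains possible at r5c6. So r5c6=5.
Step 23. [r3c8∈{7}] r3c8's peers cover all but 7. So r3c8=7.
Step 24. [r2c2∈{1}] r2c2 has the single candidate 1, so r2c2=1.
Step 25. [r2c8∈{2}] r2c8's peers cover all but 2, so r2c8=2.
Step 26. [r9c4∈{5}] only 5 remains possible at r9c4, so r9c4=5.
Step 27. [r3c9∈{1}] r3c9 has the single candidate 1. So r3c9=1.
Step 28. [r6c6∈{7}] r6c6's peers cover all but 7, so r6c6=7.
Step 29. [r5c4∈{6}] r5c4 is down to just 6, so r5c4=6.
Step 30. [r2c1∈{9}] r2c1 is down to just 9 ⇒ r2c1=9.
Step 31. [r4c8∈{5}] nothing but 5 survives at r4c8 ⇒ r4c8=5.
Step 32. [r3c2∈{5}] only 5 remains possible at r3c2 ⇒ r3c2=5.
Step 33. [r7c1∈{6}] r7c1 is down to just 6. So r7c1=6.
Step 34. [r9c6∈{8}] only 8 remains possible at r9c6 ⇒ r9c6=8.
Step 35. [r4c7∈{7}] r4c7's peers cover all but 7. So r4c7=7.
Step 36. [r9c5∈{2}] r9c5's peers cover all but 2 ⇒ r9c5=2.
Step 37. [r7c8∈{9}] nothing but 9 survives at r7c8. So r7c8=9.
Step 38. [r6c4∈{4}] r6c4's peers cover all but 4. So r6c4=4.
Step 39. [r9c2∈{3}] r9c2 has the single candidate 3 ⇒ r9c2=3.
Step 40. [r4c3∈{4}] nothing but 4 survives at r4c3 ⇒ r4c3=4.
Step 41. [r5c2∈{8}] r5c2 is down to just 8. So r5c2=8.
Step 42. [r1c1∈{2}] r1c1's peers cover all but 2 ⇒ r1c1=2.
Step 43. [r3c7∈{3}] only 3 remains possible at r3c7. So r3c7=3.
Step 44. [r6c5∈{3}] nothing but 3 survives at r6c5 ⇒ r6c5=3.
Step 45. [r8c9∈{2}] r8c9's peers cover all but 2. So r8c9=2.
Step 46. [r5c3∈{2}] r5c3 is down to just 2. So r5c3=2.
Step 47. [r1c4∈{1}] r1c4 has the single candidate 1, so r1c4=1.
Step 48. [r1c2∈{4}] only 4 remains possible at r1c2 ⇒ r1c2=4.

Answer: 2 4 7 1 5 3 9 6 8 / 9 1 3 7 8 6 5 2 4 / 8 5 6 2 4 9 3 7 1 / 3 6 4 8 1 2 7 5 9 / 7 8 2 6 9 5 1 4 3 / 1 9 5 4 3 7 2 8 6 / 6 2 8 3 7 1 4 9 5 / 5 7 1 9 6 4 8 3 2 / 4 3 9 5 2 8 6 1 7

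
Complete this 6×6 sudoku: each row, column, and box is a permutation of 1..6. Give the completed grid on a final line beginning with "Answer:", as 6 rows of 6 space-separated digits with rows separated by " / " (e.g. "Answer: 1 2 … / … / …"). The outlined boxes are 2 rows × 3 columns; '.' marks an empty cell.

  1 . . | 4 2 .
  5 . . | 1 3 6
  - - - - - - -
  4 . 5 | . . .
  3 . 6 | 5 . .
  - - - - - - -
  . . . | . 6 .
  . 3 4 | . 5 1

Step 1. [r5c1∈{2}] r5c1 has the single candidate 2. So r5c1=2.
Step 2. [r5c6∈{3,4}] r5c6 is the only open cell in row 5 admitting 4, so r5c6=4.
Step 3. [r4c6∈{2}] nothing but 2 survives at r4c6, so r4c6=2.
Step 4. [r4c2∈{1}] only 1 remains possible at r4c2. So r4c2=1.
Step 5. [r2c3∈{2}] r2c3's peers cover all but 2 ⇒ r2c3=2.
Step 6. [r3c6∈{3}] r3c6 has the single candidate 3, so r3c6=3.
Step 7. [r2c2∈{4}] only 4 remains possible at r2c2, so r2c2=4.
Step 8. [r3c2∈{2}] r3c2's peers cover all but 2, so r3c2=2.
Step 9. [r6c1∈{6}] nothing but 6 survives at r6c1, so r6c1=6.
Step 10. [r1c6∈{5}] only 5 remains possible at r1c6 ⇒ r1c6=5.
Step 11. [r3c4∈{6}] r3c4's peers cover all but 6 ⇒ r3c4=6.
Step 12. [r6c4∈{2}] r6c4's peers cover all but 2. So r6c4=2.
Step 13. [r5c2∈{5}] r5c2 has the single candidate 5. So r5c2=5.
Step 14. [r5c3∈{1}] r5c3 has the single candidate 1, so r5c3=1.
Step 15. [r4c5∈{4}] nothing but 4 survives at r4c5, so r4c5=4.
Step 16. [r5c4∈{3}] r5c4's peers cover all but 3. So r5c4=3.
Step 17. [r1c3∈{3}] nothing but 3 survives at r1c3 ⇒ r1c3=3.
Step 18. [r3c5∈{1}] only 1 remains possible at r3c5, so r3c5=1.
Step 19. [r1c2∈{6}] only 6 remains possible at r1c2, so r1c2=6.

Answer: 1 6 3 4 2 5 / 5 4 2 1 3 6 / 4 2 5 6 1 3 / 3 1 6 5 4 2 / 2 5 1 3 6 4 / 6 3 4 2 5 1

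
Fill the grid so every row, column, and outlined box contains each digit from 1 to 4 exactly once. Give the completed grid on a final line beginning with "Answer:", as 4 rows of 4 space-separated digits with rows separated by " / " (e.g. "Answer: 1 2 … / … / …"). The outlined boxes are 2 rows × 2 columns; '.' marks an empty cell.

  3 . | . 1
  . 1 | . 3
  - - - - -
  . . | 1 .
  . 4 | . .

Step 1. [r3c1∈{2}] only 2 remains possible at r3c1 ⇒ r3c1=2.
Step 2. [r2c3∈{2,4}] across row 2, 2 lands solely at r2c3 ⇒ r2c3=2.
Step 3. [r2c1∈{4}] r2c1's peers cover all but 4. So r2c1=4.
Step 4. [r1c2∈{2}] r1c2's peers cover all but 2, so r1c2=2.
Step 5. [r4c4∈{2}] nothing but 2 survives at r4c4. So r4c4=2.
Step 6. [r1c3∈{4}] r1c3's peers cover all but 4 ⇒ r1c3=4.
Step 7. [r3c2∈{3}] nothing but 3 survives at r3c2. So r3c2=3.
Step 8. [r4c3∈{3}] nothing but 3 survives at r4c3, so r4c3=3.
Step 9. [r3c4∈{4}] nothing but 4 survives at r3c4, so r3c4=4.
Step 10. [r4c1∈{1}] r4c1's peers cover all but 1 ⇒ r4c1=1.

Answer: 3 2 4 1 / 4 1 2 3 / 2 3 1 4 / 1 4 3 2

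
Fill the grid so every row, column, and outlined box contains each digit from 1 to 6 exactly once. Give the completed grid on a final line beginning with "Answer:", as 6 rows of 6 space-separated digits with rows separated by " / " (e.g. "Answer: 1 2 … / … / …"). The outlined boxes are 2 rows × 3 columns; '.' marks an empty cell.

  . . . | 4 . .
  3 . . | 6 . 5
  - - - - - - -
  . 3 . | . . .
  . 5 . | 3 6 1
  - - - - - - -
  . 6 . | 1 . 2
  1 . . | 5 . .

Step 1. [r3c3∈{1,2,4,6}] r3c3 is the only open cell in row 3 admitting 1. So r3c3=1.
Step 2. [r1c3∈{2,5,6}] col 3 places 6 nowhere but r1c3, so r1c3=6.
Step 3. [r3c6∈{4}] r3c6 is down to just 4. So r3c6=4.
Step 4. [r5c3∈{3,4,5}] in col 3, 5 fits only at r5c3, so r5c3=5.
Step 5. [r5c5∈{3,4}] r5c5 is the only open cell in row 5 admitting 3 ⇒ r5c5=3.
Step 6. [r5c1∈{4}] r5c1 is down to just 4, so r5c1=4.
Step 7. [r6c2∈{2}] only 2 remains possible at r6c2 ⇒ r6c2=2.
Step 8. [r4c1∈{2}] r4c1's peers cover all but 2. So r4c1=2.
Step 9. [r1c5∈{1,2}] r1c5 is the only open cell in row 1 admitting 2. So r1c5=2.
Step 10. [r2c2∈{1,4}] r2c2 is the only open cell in col 2 admitting 4, so r2c2=4.
Step 11. [r6c5∈{4}] r6c5 has the single candidate 4. So r6c5=4.
Step 12. [r3c4∈{2}] r3c4 has the single candidate 2, so r3c4=2.
Step 13. [r2c3∈{2}] r2c3 has the single candidate 2, so r2c3=2.
Step 14. [r3c1∈{6}] r3c1 has the single candidate 6, so r3c1=6.
Step 15. [r6c3∈{3}] r6c3 has the single candidate 3. So r6c3=3.
Step 16. [r6c6∈{6}] r6c6 has the single candidate 6. So r6c6=6.
Step 17. [r1c2∈{1}] r1c2's peers cover all but 1, so r1c2=1.
Step 18. [r2c5∈{1}] r2c5 has the single candidate 1, so r2c5=1.
Step 19. [r1c6∈{3}] nothing but 3 survives at r1c6. So r1c6=3.
Step 20. [r1c1∈{5}] only 5 remains possible at r1c1 ⇒ r1c1=5.
Step 21. [r3c5∈{5}] r3c5 has the single candidate 5. So r3c5=5.
Step 22. [r4c3∈{4}] nothing but 4 survives at r4c3, so r4c3=4.

Answer: 5 1 6 4 2 3 / 3 4 2 6 1 5 / 6 3 1 2 5 4 / 2 5 4 3 6 1 / 4 6 5 1 3 2 / 1 2 3 5 4 6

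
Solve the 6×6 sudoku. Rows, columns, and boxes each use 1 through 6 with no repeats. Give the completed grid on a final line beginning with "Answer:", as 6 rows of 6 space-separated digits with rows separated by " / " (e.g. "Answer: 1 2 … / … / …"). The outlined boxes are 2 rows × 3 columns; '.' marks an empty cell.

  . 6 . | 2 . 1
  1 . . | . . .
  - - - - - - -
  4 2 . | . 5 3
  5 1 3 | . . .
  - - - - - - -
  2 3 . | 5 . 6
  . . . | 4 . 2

Step 1. [r2c2∈{4,5}] col 2 places 4 nowhere but r2c2. So r2c2=4.
Step 2. [r2c4∈{3,6}] col 4 places 3 nowhere but r2c4, so r2c4=3.
Step 3. [r3c3∈{6}] r3c3's peers cover all but 6, so r3c3=6.
Step 4. [r5c5∈{1}] r5c5 has the single candidate 1. So r5c5=1.
Step 5. [r1c3∈{5}] only 5 remains possible at r1c3. So r1c3=5.
Step 6. [r4c5∈{2,4,6}] 2 has one home in row 4: r4c5 ⇒ r4c5=2.
Step 7. [r6c3∈{1}] r6c3's peers cover all but 1, so r6c3=1.
Step 8. [r6c5∈{3}] r6c5 is down to just 3. So r6c5=3.
Step 9. [r2c5∈{6}] nothing but 6 survives at r2c5. So r2c5=6.
Step 10. [r1c1∈{3}] only 3 remains possible at r1c1. So r1c1=3.
Step 11. [r1c5∈{4}] only 4 remains possible at r1c5, so r1c5=4.
Step 12. [r6c2∈{5}] r6c2 is down to just 5 ⇒ r6c2=5.
Step 13. [r4c6∈{4}] r4c6 is down to just 4. So r4c6=4.
Step 14. [r3c4∈{1}] nothing but 1 survives at r3c4 ⇒ r3c4=1.
Step 15. [r2c6∈{5}] only 5 remains possible at r2c6, so r2c6=5.
Step 16. [r2c3∈{2}] r2c3's peers cover all but 2. So r2c3=2.
Step 17. [r5c3∈{4}] r5c3 has the single candidate 4, so r5c3=4.
Step 18. [r4c4∈{6}] nothing but 6 survives at r4c4, so r4c4=6.
Step 19. [r6c1∈{6}] r6c1 has the single candidate 6. So r6c1=6.

Answer: 3 6 5 2 4 1 / 1 4 2 3 6 5 / 4 2 6 1 5 3 / 5 1 3 6 2 4 / 2 3 4 5 1 6 / 6 5 1 4 3 2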